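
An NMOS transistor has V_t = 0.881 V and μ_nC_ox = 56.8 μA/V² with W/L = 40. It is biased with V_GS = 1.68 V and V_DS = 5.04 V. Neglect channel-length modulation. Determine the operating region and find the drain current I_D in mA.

k_n = μ_nC_ox · (W/L) = 2.272 mA/V².
V_ov = V_GS − V_t = 1.68 − 0.881 = 0.799 V.
Since V_DS = 5.04 V ≥ V_ov = 0.799 V, the device is in saturation.
I_D = ½ k_n V_ov² = 0.5 × 2.272 × 0.799² = 0.725 mA.

Saturation; I_D = 0.725 mA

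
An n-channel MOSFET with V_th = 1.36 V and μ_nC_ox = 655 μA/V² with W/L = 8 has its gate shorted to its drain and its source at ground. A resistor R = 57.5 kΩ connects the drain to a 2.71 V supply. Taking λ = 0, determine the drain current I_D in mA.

With gate tied to drain, V_GS = V_DS ≥ V_GS − V_th, so the device is in saturation.
k_n = μ_nC_ox · (W/L) = 5.24 mA/V².
KCL at the drain: ½ k_n (V_GS − V_th)² = (V_DD − V_GS)/R.
Let x = V_GS − 1.36. Then 151 x² + x − 1.35 = 0, giving x = 0.0914 V (positive root), so V_GS = 1.45 V.
I_D = (V_DD − V_GS)/R = (2.71 − 1.45) / 57.5 = 0.0219 mA.

I_D = 0.0219 mA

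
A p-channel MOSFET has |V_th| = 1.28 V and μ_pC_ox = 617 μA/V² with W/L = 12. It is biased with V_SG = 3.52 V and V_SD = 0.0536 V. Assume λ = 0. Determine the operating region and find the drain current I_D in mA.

k_p = μ_pC_ox · (W/L) = 7.404 mA/V².
V_ov = V_SG − |V_th| = 3.52 − 1.28 = 2.24 V.
Since V_SD = 0.0536 V < V_ov = 2.24 V, the device is in the triode region.
I_D = k_p [V_ov · V_SD − ½ V_SD²] = 7.404 × [2.24 × 0.0536 − 0.5 × 0.0536²] = 0.878 mA.

Triode; I_D = 0.878 mA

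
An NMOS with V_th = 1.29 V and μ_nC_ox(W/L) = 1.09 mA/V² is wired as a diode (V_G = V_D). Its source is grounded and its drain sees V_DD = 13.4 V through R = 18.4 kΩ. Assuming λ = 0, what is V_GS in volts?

With gate tied to drain, V_GS = V_DS ≥ V_GS − V_th, so the device is in saturation.
KCL at the drain: ½ k_n (V_GS − V_th)² = (V_DD − V_GS)/R.
Let x = V_GS − 1.29. Then 10 x² + x − 12.11 = 0, giving x = 1.05 V (positive root), so V_GS = 2.34 V.
I_D = (V_DD − V_GS)/R = (13.4 − 2.34) / 18.4 = 0.601 mA.

V_GS = 2.34 V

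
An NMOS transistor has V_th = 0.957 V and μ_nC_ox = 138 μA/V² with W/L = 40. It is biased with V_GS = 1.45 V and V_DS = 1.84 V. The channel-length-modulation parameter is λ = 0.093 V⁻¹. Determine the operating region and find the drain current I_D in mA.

Saturation; I_D = 0.786 mA

k_n = μ_nC_ox · (W/L) = 5.52 mA/V².
V_ov = V_GS − V_th = 1.45 − 0.957 = 0.493 V.
Since V_DS = 1.84 V ≥ V_ov = 0.493 V, the device is in saturation.
I_D = ½ k_n V_ov² (1 + λ V_DS) = 0.5 × 5.52 × 0.493² × (1 + 0.093 × 1.84) = 0.786 mA.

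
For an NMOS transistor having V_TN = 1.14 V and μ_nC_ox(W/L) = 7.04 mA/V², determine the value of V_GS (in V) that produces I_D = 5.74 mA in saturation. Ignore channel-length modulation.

In saturation I_D = ½ k_n (V_GS − V_TN)², so V_GS − V_TN = √(2 I_D / k_n) = √(2 × 5.74 / 7.04) = 1.28 V.
V_GS = 1.14 + 1.28 = 2.42 V.

V_GS = 2.42 V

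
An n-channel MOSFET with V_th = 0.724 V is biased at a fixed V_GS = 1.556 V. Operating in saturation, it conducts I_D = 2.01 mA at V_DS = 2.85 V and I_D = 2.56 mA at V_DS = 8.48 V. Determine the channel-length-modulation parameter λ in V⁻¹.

λ = 0.0564 V⁻¹

With V_GS fixed, I_D ∝ (1 + λ V_DS) in saturation, so I_D2/I_D1 = (1 + λ V_DS2)/(1 + λ V_DS1).
2.56/2.01 = 1.274 = (1 + 8.48 λ)/(1 + 2.85 λ).
Solving: λ (I_D1 V_DS2 − I_D2 V_DS1) = I_D2 − I_D1, so λ = (2.56 − 2.01) / (2.01 × 8.48 − 2.56 × 2.85) = 0.55 / 9.75 = 0.0564 V⁻¹.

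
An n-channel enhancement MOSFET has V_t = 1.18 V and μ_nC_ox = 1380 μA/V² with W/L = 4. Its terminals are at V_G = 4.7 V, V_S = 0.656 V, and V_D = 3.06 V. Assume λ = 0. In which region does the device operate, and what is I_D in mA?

V_GS = V_G − V_S = 4.7 − 0.656 = 4.04 V; V_DS = V_D − V_S = 3.06 − 0.656 = 2.4 V.
k_n = μ_nC_ox · (W/L) = 5.52 mA/V².
V_ov = V_GS − V_t = 4.04 − 1.18 = 2.86 V.
Since V_DS = 2.4 V < V_ov = 2.86 V, the device is in the triode region.
I_D = k_n [V_ov · V_DS − ½ V_DS²] = 5.52 × [2.86 × 2.4 − 0.5 × 2.4²] = 22.1 mA.

Triode; I_D = 22.1 mA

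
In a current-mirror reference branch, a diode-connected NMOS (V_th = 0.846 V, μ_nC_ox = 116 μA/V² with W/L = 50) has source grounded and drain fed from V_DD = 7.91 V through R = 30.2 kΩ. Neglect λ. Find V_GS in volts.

V_GS = 1.12 V

With gate tied to drain, V_GS = V_DS ≥ V_GS − V_th, so the device is in saturation.
k_n = μ_nC_ox · (W/L) = 5.8 mA/V².
KCL at the drain: ½ k_n (V_GS − V_th)² = (V_DD − V_GS)/R.
Let x = V_GS − 0.846. Then 87.6 x² + x − 7.064 = 0, giving x = 0.278 V (positive root), so V_GS = 1.12 V.
I_D = (V_DD − V_GS)/R = (7.91 − 1.12) / 30.2 = 0.225 mA.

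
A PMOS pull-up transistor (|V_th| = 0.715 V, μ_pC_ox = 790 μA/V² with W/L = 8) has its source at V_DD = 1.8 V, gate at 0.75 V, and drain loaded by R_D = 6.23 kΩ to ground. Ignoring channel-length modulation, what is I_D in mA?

I_D = 0.263 mA

V_SG = V_DD − V_G = 1.8 − 0.75 = 1.05 V, so V_ov = 1.05 − 0.715 = 0.335 V.
k_p = μ_pC_ox · (W/L) = 6.32 mA/V².
Assume saturation: I_D = ½ k_p V_ov² = 0.5 × 6.32 × 0.335² = 0.355 mA, giving V_SD = V_DD − I_D R_D = 1.8 − 0.355 × 6.23 = -0.409 V.
But -0.409 V < V_ov = 0.335 V, so the device is actually in triode.
In triode I_D = k_p[V_ov V_SD − ½ V_SD²] and I_D = (V_DD − V_SD)/R_D. Equating: 19.7 V_SD² − 14.19 V_SD + 1.8 = 0, giving V_SD = 0.164 V (the root below V_ov).
I_D = (1.8 − 0.164) / 6.23 = 0.263 mA.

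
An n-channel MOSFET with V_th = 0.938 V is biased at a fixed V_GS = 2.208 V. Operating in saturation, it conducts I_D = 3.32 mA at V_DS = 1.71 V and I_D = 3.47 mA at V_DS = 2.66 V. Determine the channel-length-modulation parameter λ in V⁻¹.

With V_GS fixed, I_D ∝ (1 + λ V_DS) in saturation, so I_D2/I_D1 = (1 + λ V_DS2)/(1 + λ V_DS1).
3.47/3.32 = 1.045 = (1 + 2.66 λ)/(1 + 1.71 λ).
Solving: λ (I_D1 V_DS2 − I_D2 V_DS1) = I_D2 − I_D1, so λ = (3.47 − 3.32) / (3.32 × 2.66 − 3.47 × 1.71) = 0.15 / 2.9 = 0.0518 V⁻¹.

λ = 0.0518 V⁻¹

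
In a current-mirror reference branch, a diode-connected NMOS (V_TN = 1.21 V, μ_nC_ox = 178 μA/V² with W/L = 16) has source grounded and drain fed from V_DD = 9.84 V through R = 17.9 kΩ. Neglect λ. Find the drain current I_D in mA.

With gate tied to drain, V_GS = V_DS ≥ V_GS − V_TN, so the device is in saturation.
k_n = μ_nC_ox · (W/L) = 2.848 mA/V².
KCL at the drain: ½ k_n (V_GS − V_TN)² = (V_DD − V_GS)/R.
Let x = V_GS − 1.21. Then 25.5 x² + x − 8.63 = 0, giving x = 0.563 V (positive root), so V_GS = 1.77 V.
I_D = (V_DD − V_GS)/R = (9.84 − 1.77) / 17.9 = 0.451 mA.

I_D = 0.451 mA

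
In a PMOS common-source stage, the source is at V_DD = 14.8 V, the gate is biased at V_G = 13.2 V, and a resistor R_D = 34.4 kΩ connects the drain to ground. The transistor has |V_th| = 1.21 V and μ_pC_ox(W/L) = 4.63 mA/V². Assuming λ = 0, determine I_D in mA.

V_SG = V_DD − V_G = 14.8 − 13.2 = 1.6 V, so V_ov = 1.6 − 1.21 = 0.39 V.
Assume saturation: I_D = ½ k_p V_ov² = 0.5 × 4.63 × 0.39² = 0.352 mA, giving V_SD = V_DD − I_D R_D = 14.8 − 0.352 × 34.4 = 2.69 V.
V_SD = 2.69 V ≥ V_ov = 0.39 V, confirming saturation.

I_D = 0.352 mA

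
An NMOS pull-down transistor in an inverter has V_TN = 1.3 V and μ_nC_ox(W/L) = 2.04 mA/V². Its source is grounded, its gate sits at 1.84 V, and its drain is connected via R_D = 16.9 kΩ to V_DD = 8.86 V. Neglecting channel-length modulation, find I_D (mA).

I_D = 0.297 mA

V_GS = V_G = 1.84 V, so V_ov = 1.84 − 1.3 = 0.54 V.
Assume saturation: I_D = ½ k_n V_ov² = 0.5 × 2.04 × 0.54² = 0.297 mA, giving V_DS = V_DD − I_D R_D = 8.86 − 0.297 × 16.9 = 3.83 V.
V_DS = 3.83 V ≥ V_ov = 0.54 V, confirming saturation.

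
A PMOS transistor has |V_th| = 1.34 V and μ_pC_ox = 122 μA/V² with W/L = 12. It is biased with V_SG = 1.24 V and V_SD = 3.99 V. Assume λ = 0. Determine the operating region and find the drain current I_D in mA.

V_SG = 1.24 V < |V_th| = 1.34 V, so the transistor is in cutoff.

Cutoff; I_D = 0 mA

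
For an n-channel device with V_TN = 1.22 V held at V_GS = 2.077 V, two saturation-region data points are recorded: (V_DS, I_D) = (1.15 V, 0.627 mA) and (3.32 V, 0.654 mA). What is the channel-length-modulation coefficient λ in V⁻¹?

With V_GS fixed, I_D ∝ (1 + λ V_DS) in saturation, so I_D2/I_D1 = (1 + λ V_DS2)/(1 + λ V_DS1).
0.654/0.627 = 1.043 = (1 + 3.32 λ)/(1 + 1.15 λ).
Solving: λ (I_D1 V_DS2 − I_D2 V_DS1) = I_D2 − I_D1, so λ = (0.654 − 0.627) / (0.627 × 3.32 − 0.654 × 1.15) = 0.027 / 1.33 = 0.0203 V⁻¹.

λ = 0.0203 V⁻¹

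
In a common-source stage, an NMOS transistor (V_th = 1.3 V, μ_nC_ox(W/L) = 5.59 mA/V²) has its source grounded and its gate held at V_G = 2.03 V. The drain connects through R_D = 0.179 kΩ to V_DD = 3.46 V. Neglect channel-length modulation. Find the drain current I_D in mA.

I_D = 1.49 mA

V_GS = V_G = 2.03 V, so V_ov = 2.03 − 1.3 = 0.73 V.
Assume saturation: I_D = ½ k_n V_ov² = 0.5 × 5.59 × 0.73² = 1.49 mA, giving V_DS = V_DD − I_D R_D = 3.46 − 1.49 × 0.179 = 3.19 V.
V_DS = 3.19 V ≥ V_ov = 0.73 V, confirming saturation.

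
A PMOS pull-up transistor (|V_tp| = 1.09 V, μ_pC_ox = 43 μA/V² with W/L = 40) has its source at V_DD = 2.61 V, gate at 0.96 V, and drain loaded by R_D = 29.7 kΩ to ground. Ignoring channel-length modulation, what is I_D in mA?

I_D = 0.0846 mA

V_SG = V_DD − V_G = 2.61 − 0.96 = 1.65 V, so V_ov = 1.65 − 1.09 = 0.56 V.
k_p = μ_pC_ox · (W/L) = 1.72 mA/V².
Assume saturation: I_D = ½ k_p V_ov² = 0.5 × 1.72 × 0.56² = 0.27 mA, giving V_SD = V_DD − I_D R_D = 2.61 − 0.27 × 29.7 = -5.4 V.
But -5.4 V < V_ov = 0.56 V, so the device is actually in triode.
In triode I_D = k_p[V_ov V_SD − ½ V_SD²] and I_D = (V_DD − V_SD)/R_D. Equating: 25.5 V_SD² − 29.61 V_SD + 2.61 = 0, giving V_SD = 0.0961 V (the root below V_ov).
I_D = (2.61 − 0.0961) / 29.7 = 0.0846 mA.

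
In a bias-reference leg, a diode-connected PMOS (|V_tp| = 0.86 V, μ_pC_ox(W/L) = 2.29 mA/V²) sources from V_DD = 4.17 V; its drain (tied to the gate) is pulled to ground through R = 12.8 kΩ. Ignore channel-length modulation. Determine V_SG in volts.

With gate tied to drain, V_SG = V_SD ≥ V_SG − |V_tp|, so the device is in saturation.
KCL at the drain: ½ k_p (V_SG − |V_tp|)² = (V_DD − V_SG)/R.
Let x = V_SG − 0.86. Then 14.7 x² + x − 3.31 = 0, giving x = 0.442 V (positive root), so V_SG = 1.3 V.
I_D = (V_DD − V_SG)/R = (4.17 − 1.3) / 12.8 = 0.224 mA.

V_SG = 1.30 V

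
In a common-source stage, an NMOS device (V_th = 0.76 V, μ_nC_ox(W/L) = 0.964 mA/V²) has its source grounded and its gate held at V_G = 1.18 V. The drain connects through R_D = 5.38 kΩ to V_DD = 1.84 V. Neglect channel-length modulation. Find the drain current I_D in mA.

I_D = 0.0850 mA

V_GS = V_G = 1.18 V, so V_ov = 1.18 − 0.76 = 0.42 V.
Assume saturation: I_D = ½ k_n V_ov² = 0.5 × 0.964 × 0.42² = 0.085 mA, giving V_DS = V_DD − I_D R_D = 1.84 − 0.085 × 5.38 = 1.38 V.
V_DS = 1.38 V ≥ V_ov = 0.42 V, confirming saturation.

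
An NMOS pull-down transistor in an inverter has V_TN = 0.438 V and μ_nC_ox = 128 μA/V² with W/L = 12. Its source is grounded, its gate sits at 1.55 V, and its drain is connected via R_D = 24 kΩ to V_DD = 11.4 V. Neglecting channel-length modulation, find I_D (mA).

V_GS = V_G = 1.55 V, so V_ov = 1.55 − 0.438 = 1.11 V.
k_n = μ_nC_ox · (W/L) = 1.536 mA/V².
Assume saturation: I_D = ½ k_n V_ov² = 0.5 × 1.536 × 1.11² = 0.95 mA, giving V_DS = V_DD − I_D R_D = 11.4 − 0.95 × 24 = -11.4 V.
But -11.4 V < V_ov = 1.11 V, so the device is actually in triode.
In triode I_D = k_n[V_ov V_DS − ½ V_DS²] and I_D = (V_DD − V_DS)/R_D. Equating: 18.4 V_DS² − 41.99 V_DS + 11.4 = 0, giving V_DS = 0.315 V (the root below V_ov).
I_D = (11.4 − 0.315) / 24 = 0.462 mA.

I_D = 0.462 mA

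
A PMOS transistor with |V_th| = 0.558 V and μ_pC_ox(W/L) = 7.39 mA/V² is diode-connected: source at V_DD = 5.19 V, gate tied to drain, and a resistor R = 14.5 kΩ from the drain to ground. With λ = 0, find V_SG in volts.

With gate tied to drain, V_SG = V_SD ≥ V_SG − |V_th|, so the device is in saturation.
KCL at the drain: ½ k_p (V_SG − |V_th|)² = (V_DD − V_SG)/R.
Let x = V_SG − 0.558. Then 53.6 x² + x − 4.632 = 0, giving x = 0.285 V (positive root), so V_SG = 0.843 V.
I_D = (V_DD − V_SG)/R = (5.19 − 0.843) / 14.5 = 0.3 mA.

V_SG = 0.843 V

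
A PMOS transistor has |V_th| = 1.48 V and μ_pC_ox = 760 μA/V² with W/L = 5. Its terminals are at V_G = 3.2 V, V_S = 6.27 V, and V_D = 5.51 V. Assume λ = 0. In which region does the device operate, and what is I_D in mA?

Triode; I_D = 3.49 mA

V_SG = V_S − V_G = 6.27 − 3.2 = 3.07 V; V_SD = V_S − V_D = 6.27 − 5.51 = 0.76 V.
k_p = μ_pC_ox · (W/L) = 3.8 mA/V².
V_ov = V_SG − |V_th| = 3.07 − 1.48 = 1.59 V.
Since V_SD = 0.76 V < V_ov = 1.59 V, the device is in the triode region.
I_D = k_p [V_ov · V_SD − ½ V_SD²] = 3.8 × [1.59 × 0.76 − 0.5 × 0.76²] = 3.49 mA.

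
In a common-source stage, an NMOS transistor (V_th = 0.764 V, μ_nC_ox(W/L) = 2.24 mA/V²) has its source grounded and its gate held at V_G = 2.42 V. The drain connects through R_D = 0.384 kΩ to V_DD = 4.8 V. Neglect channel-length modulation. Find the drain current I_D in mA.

V_GS = V_G = 2.42 V, so V_ov = 2.42 − 0.764 = 1.66 V.
Assume saturation: I_D = ½ k_n V_ov² = 0.5 × 2.24 × 1.66² = 3.07 mA, giving V_DS = V_DD − I_D R_D = 4.8 − 3.07 × 0.384 = 3.62 V.
V_DS = 3.62 V ≥ V_ov = 1.66 V, confirming saturation.

I_D = 3.07 mA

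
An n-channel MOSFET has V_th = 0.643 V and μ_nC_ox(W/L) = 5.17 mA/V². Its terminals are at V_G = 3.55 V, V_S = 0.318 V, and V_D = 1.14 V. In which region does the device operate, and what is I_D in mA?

Triode; I_D = 9.26 mA

V_GS = V_G − V_S = 3.55 − 0.318 = 3.23 V; V_DS = V_D − V_S = 1.14 − 0.318 = 0.822 V.
V_ov = V_GS − V_th = 3.23 − 0.643 = 2.59 V.
Since V_DS = 0.822 V < V_ov = 2.59 V, the device is in the triode region.
I_D = k_n [V_ov · V_DS − ½ V_DS²] = 5.17 × [2.59 × 0.822 − 0.5 × 0.822²] = 9.26 mA.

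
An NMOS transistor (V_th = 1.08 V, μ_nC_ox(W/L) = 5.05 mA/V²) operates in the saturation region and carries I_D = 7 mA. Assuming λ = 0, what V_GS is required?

V_GS = 2.75 V

In saturation I_D = ½ k_n (V_GS − V_th)², so V_GS − V_th = √(2 I_D / k_n) = √(2 × 7 / 5.05) = 1.67 V.
V_GS = 1.08 + 1.67 = 2.75 V.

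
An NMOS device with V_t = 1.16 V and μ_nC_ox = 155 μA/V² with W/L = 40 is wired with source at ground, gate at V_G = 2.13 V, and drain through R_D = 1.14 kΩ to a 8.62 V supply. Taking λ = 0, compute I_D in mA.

I_D = 2.92 mA

V_GS = V_G = 2.13 V, so V_ov = 2.13 − 1.16 = 0.97 V.
k_n = μ_nC_ox · (W/L) = 6.2 mA/V².
Assume saturation: I_D = ½ k_n V_ov² = 0.5 × 6.2 × 0.97² = 2.92 mA, giving V_DS = V_DD − I_D R_D = 8.62 − 2.92 × 1.14 = 5.29 V.
V_DS = 5.29 V ≥ V_ov = 0.97 V, confirming saturation.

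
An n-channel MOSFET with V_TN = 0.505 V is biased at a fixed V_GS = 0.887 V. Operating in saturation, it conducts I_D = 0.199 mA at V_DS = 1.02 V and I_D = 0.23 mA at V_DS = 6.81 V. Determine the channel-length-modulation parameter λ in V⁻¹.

With V_GS fixed, I_D ∝ (1 + λ V_DS) in saturation, so I_D2/I_D1 = (1 + λ V_DS2)/(1 + λ V_DS1).
0.23/0.199 = 1.156 = (1 + 6.81 λ)/(1 + 1.02 λ).
Solving: λ (I_D1 V_DS2 − I_D2 V_DS1) = I_D2 − I_D1, so λ = (0.23 − 0.199) / (0.199 × 6.81 − 0.23 × 1.02) = 0.031 / 1.12 = 0.0277 V⁻¹.

λ = 0.0277 V⁻¹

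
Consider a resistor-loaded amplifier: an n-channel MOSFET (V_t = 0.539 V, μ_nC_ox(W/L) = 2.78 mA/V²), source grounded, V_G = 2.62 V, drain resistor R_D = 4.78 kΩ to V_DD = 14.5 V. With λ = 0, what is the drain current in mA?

V_GS = V_G = 2.62 V, so V_ov = 2.62 − 0.539 = 2.08 V.
Assume saturation: I_D = ½ k_n V_ov² = 0.5 × 2.78 × 2.08² = 6.02 mA, giving V_DS = V_DD − I_D R_D = 14.5 − 6.02 × 4.78 = -14.3 V.
But -14.3 V < V_ov = 2.08 V, so the device is actually in triode.
In triode I_D = k_n[V_ov V_DS − ½ V_DS²] and I_D = (V_DD − V_DS)/R_D. Equating: 6.64 V_DS² − 28.65 V_DS + 14.5 = 0, giving V_DS = 0.586 V (the root below V_ov).
I_D = (14.5 − 0.586) / 4.78 = 2.91 mA.

I_D = 2.91 mA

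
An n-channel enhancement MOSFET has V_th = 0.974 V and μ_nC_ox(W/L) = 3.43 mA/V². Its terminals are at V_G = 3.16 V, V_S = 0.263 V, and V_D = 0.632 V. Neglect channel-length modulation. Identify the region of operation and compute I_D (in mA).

V_GS = V_G − V_S = 3.16 − 0.263 = 2.9 V; V_DS = V_D − V_S = 0.632 − 0.263 = 0.369 V.
V_ov = V_GS − V_th = 2.9 − 0.974 = 1.92 V.
Since V_DS = 0.369 V < V_ov = 1.92 V, the device is in the triode region.
I_D = k_n [V_ov · V_DS − ½ V_DS²] = 3.43 × [1.92 × 0.369 − 0.5 × 0.369²] = 2.2 mA.

Triode; I_D = 2.20 mA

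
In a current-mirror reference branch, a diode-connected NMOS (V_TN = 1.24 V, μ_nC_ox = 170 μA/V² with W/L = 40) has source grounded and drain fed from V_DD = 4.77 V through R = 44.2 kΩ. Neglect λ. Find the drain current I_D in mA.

With gate tied to drain, V_GS = V_DS ≥ V_GS − V_TN, so the device is in saturation.
k_n = μ_nC_ox · (W/L) = 6.8 mA/V².
KCL at the drain: ½ k_n (V_GS − V_TN)² = (V_DD − V_GS)/R.
Let x = V_GS − 1.24. Then 150 x² + x − 3.53 = 0, giving x = 0.15 V (positive root), so V_GS = 1.39 V.
I_D = (V_DD − V_GS)/R = (4.77 − 1.39) / 44.2 = 0.0765 mA.

I_D = 0.0765 mA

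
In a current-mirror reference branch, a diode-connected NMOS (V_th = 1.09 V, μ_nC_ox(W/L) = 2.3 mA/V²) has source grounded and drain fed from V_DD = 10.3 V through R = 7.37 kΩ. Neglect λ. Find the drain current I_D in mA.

With gate tied to drain, V_GS = V_DS ≥ V_GS − V_th, so the device is in saturation.
KCL at the drain: ½ k_n (V_GS − V_th)² = (V_DD − V_GS)/R.
Let x = V_GS − 1.09. Then 8.48 x² + x − 9.21 = 0, giving x = 0.985 V (positive root), so V_GS = 2.08 V.
I_D = (V_DD − V_GS)/R = (10.3 − 2.08) / 7.37 = 1.12 mA.

I_D = 1.12 mA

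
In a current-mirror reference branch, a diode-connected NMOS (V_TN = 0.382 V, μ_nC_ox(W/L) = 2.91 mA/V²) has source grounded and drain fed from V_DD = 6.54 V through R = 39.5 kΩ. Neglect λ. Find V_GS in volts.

V_GS = 0.701 V

With gate tied to drain, V_GS = V_DS ≥ V_GS − V_TN, so the device is in saturation.
KCL at the drain: ½ k_n (V_GS − V_TN)² = (V_DD − V_GS)/R.
Let x = V_GS − 0.382. Then 57.5 x² + x − 6.158 = 0, giving x = 0.319 V (positive root), so V_GS = 0.701 V.
I_D = (V_DD − V_GS)/R = (6.54 − 0.701) / 39.5 = 0.148 mA.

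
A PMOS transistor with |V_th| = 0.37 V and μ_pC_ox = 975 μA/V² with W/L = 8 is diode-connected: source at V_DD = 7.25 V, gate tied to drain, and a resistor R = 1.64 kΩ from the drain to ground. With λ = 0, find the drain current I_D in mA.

With gate tied to drain, V_SG = V_SD ≥ V_SG − |V_th|, so the device is in saturation.
k_p = μ_pC_ox · (W/L) = 7.8 mA/V².
KCL at the drain: ½ k_p (V_SG − |V_th|)² = (V_DD − V_SG)/R.
Let x = V_SG − 0.37. Then 6.4 x² + x − 6.88 = 0, giving x = 0.962 V (positive root), so V_SG = 1.33 V.
I_D = (V_DD − V_SG)/R = (7.25 − 1.33) / 1.64 = 3.61 mA.

I_D = 3.61 mA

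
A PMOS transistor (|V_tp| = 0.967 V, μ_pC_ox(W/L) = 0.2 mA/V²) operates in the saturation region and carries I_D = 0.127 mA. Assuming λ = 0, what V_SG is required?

In saturation I_D = ½ k_p (V_SG − |V_tp|)², so V_SG − |V_tp| = √(2 I_D / k_p) = √(2 × 0.127 / 0.2) = 1.13 V.
V_SG = 0.967 + 1.13 = 2.09 V.

V_SG = 2.09 V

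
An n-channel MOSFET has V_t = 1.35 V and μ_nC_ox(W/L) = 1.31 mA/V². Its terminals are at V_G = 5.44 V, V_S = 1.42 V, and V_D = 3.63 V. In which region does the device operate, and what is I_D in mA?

V_GS = V_G − V_S = 5.44 − 1.42 = 4.02 V; V_DS = V_D − V_S = 3.63 − 1.42 = 2.21 V.
V_ov = V_GS − V_t = 4.02 − 1.35 = 2.67 V.
Since V_DS = 2.21 V < V_ov = 2.67 V, the device is in the triode region.
I_D = k_n [V_ov · V_DS − ½ V_DS²] = 1.31 × [2.67 × 2.21 − 0.5 × 2.21²] = 4.53 mA.

Triode; I_D = 4.53 mA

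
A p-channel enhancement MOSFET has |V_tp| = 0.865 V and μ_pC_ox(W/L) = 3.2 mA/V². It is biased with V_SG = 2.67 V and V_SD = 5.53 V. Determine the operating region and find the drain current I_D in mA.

V_ov = V_SG − |V_tp| = 2.67 − 0.865 = 1.8 V.
Since V_SD = 5.53 V ≥ V_ov = 1.8 V, the device is in saturation.
I_D = ½ k_p V_ov² = 0.5 × 3.2 × 1.8² = 5.21 mA.

Saturation; I_D = 5.21 mA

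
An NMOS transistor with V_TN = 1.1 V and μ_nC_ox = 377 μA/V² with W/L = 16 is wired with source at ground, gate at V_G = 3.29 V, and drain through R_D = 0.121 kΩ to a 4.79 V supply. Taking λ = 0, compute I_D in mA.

V_GS = V_G = 3.29 V, so V_ov = 3.29 − 1.1 = 2.19 V.
k_n = μ_nC_ox · (W/L) = 6.032 mA/V².
Assume saturation: I_D = ½ k_n V_ov² = 0.5 × 6.032 × 2.19² = 14.5 mA, giving V_DS = V_DD − I_D R_D = 4.79 − 14.5 × 0.121 = 3.04 V.
V_DS = 3.04 V ≥ V_ov = 2.19 V, confirming saturation.

I_D = 14.5 mA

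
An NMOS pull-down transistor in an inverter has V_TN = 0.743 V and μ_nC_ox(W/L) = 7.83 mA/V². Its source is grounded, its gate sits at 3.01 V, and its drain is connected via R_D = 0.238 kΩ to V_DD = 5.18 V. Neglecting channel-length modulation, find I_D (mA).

V_GS = V_G = 3.01 V, so V_ov = 3.01 − 0.743 = 2.27 V.
Assume saturation: I_D = ½ k_n V_ov² = 0.5 × 7.83 × 2.27² = 20.1 mA, giving V_DS = V_DD − I_D R_D = 5.18 − 20.1 × 0.238 = 0.391 V.
But 0.391 V < V_ov = 2.27 V, so the device is actually in triode.
In triode I_D = k_n[V_ov V_DS − ½ V_DS²] and I_D = (V_DD − V_DS)/R_D. Equating: 0.932 V_DS² − 5.225 V_DS + 5.18 = 0, giving V_DS = 1.29 V (the root below V_ov).
I_D = (5.18 − 1.29) / 0.238 = 16.4 mA.

I_D = 16.4 mA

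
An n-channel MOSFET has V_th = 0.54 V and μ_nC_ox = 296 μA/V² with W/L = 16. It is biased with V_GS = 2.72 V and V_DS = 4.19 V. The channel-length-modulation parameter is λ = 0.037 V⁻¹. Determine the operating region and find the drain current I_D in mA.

k_n = μ_nC_ox · (W/L) = 4.736 mA/V².
V_ov = V_GS − V_th = 2.72 − 0.54 = 2.18 V.
Since V_DS = 4.19 V ≥ V_ov = 2.18 V, the device is in saturation.
I_D = ½ k_n V_ov² (1 + λ V_DS) = 0.5 × 4.736 × 2.18² × (1 + 0.037 × 4.19) = 13 mA.

Saturation; I_D = 13.0 mA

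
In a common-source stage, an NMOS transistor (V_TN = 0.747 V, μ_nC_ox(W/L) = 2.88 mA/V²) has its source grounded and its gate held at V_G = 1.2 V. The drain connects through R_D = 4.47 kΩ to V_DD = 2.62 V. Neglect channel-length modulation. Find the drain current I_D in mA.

I_D = 0.296 mA

V_GS = V_G = 1.2 V, so V_ov = 1.2 − 0.747 = 0.453 V.
Assume saturation: I_D = ½ k_n V_ov² = 0.5 × 2.88 × 0.453² = 0.296 mA, giving V_DS = V_DD − I_D R_D = 2.62 − 0.296 × 4.47 = 1.3 V.
V_DS = 1.3 V ≥ V_ov = 0.453 V, confirming saturation.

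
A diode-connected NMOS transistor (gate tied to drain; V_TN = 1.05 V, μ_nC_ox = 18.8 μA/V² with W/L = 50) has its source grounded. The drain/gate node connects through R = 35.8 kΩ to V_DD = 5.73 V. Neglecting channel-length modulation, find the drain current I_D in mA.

With gate tied to drain, V_GS = V_DS ≥ V_GS − V_TN, so the device is in saturation.
k_n = μ_nC_ox · (W/L) = 0.94 mA/V².
KCL at the drain: ½ k_n (V_GS − V_TN)² = (V_DD − V_GS)/R.
Let x = V_GS − 1.05. Then 16.8 x² + x − 4.68 = 0, giving x = 0.499 V (positive root), so V_GS = 1.55 V.
I_D = (V_DD − V_GS)/R = (5.73 − 1.55) / 35.8 = 0.117 mA.

I_D = 0.117 mA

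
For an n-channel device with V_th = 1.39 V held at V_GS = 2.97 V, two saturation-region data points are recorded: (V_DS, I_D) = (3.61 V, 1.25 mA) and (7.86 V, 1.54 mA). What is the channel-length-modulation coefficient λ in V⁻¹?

λ = 0.0680 V⁻¹

With V_GS fixed, I_D ∝ (1 + λ V_DS) in saturation, so I_D2/I_D1 = (1 + λ V_DS2)/(1 + λ V_DS1).
1.54/1.25 = 1.232 = (1 + 7.86 λ)/(1 + 3.61 λ).
Solving: λ (I_D1 V_DS2 − I_D2 V_DS1) = I_D2 − I_D1, so λ = (1.54 − 1.25) / (1.25 × 7.86 − 1.54 × 3.61) = 0.29 / 4.27 = 0.068 V⁻¹.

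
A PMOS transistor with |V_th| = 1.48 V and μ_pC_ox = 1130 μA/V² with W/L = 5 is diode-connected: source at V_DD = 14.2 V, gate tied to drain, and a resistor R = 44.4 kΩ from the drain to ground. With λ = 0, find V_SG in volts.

V_SG = 1.79 V

With gate tied to drain, V_SG = V_SD ≥ V_SG − |V_th|, so the device is in saturation.
k_p = μ_pC_ox · (W/L) = 5.65 mA/V².
KCL at the drain: ½ k_p (V_SG − |V_th|)² = (V_DD − V_SG)/R.
Let x = V_SG − 1.48. Then 125 x² + x − 12.72 = 0, giving x = 0.314 V (positive root), so V_SG = 1.79 V.
I_D = (V_DD − V_SG)/R = (14.2 − 1.79) / 44.4 = 0.279 mA.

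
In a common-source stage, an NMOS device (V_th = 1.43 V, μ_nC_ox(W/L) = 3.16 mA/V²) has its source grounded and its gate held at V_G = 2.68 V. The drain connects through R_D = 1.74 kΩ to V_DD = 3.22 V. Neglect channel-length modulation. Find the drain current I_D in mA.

I_D = 1.57 mA

V_GS = V_G = 2.68 V, so V_ov = 2.68 − 1.43 = 1.25 V.
Assume saturation: I_D = ½ k_n V_ov² = 0.5 × 3.16 × 1.25² = 2.47 mA, giving V_DS = V_DD − I_D R_D = 3.22 − 2.47 × 1.74 = -1.08 V.
But -1.08 V < V_ov = 1.25 V, so the device is actually in triode.
In triode I_D = k_n[V_ov V_DS − ½ V_DS²] and I_D = (V_DD − V_DS)/R_D. Equating: 2.75 V_DS² − 7.873 V_DS + 3.22 = 0, giving V_DS = 0.494 V (the root below V_ov).
I_D = (3.22 − 0.494) / 1.74 = 1.57 mA.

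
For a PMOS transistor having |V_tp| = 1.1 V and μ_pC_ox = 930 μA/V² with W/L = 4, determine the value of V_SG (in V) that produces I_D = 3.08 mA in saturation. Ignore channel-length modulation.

k_p = μ_pC_ox · (W/L) = 3.72 mA/V².
In saturation I_D = ½ k_p (V_SG − |V_tp|)², so V_SG − |V_tp| = √(2 I_D / k_p) = √(2 × 3.08 / 3.72) = 1.29 V.
V_SG = 1.1 + 1.29 = 2.39 V.

V_SG = 2.39 V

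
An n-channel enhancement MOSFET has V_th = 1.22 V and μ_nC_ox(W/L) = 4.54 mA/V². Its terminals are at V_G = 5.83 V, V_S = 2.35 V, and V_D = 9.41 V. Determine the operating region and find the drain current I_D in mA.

Saturation; I_D = 11.6 mA

V_GS = V_G − V_S = 5.83 − 2.35 = 3.48 V; V_DS = V_D − V_S = 9.41 − 2.35 = 7.06 V.
V_ov = V_GS − V_th = 3.48 − 1.22 = 2.26 V.
Since V_DS = 7.06 V ≥ V_ov = 2.26 V, the device is in saturation.
I_D = ½ k_n V_ov² = 0.5 × 4.54 × 2.26² = 11.6 mA.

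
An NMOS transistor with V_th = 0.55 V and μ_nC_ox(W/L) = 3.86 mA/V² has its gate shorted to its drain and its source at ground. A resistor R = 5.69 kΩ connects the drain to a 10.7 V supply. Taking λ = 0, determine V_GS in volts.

V_GS = 1.47 V

With gate tied to drain, V_GS = V_DS ≥ V_GS − V_th, so the device is in saturation.
KCL at the drain: ½ k_n (V_GS − V_th)² = (V_DD − V_GS)/R.
Let x = V_GS − 0.55. Then 11 x² + x − 10.15 = 0, giving x = 0.917 V (positive root), so V_GS = 1.47 V.
I_D = (V_DD − V_GS)/R = (10.7 − 1.47) / 5.69 = 1.62 mA.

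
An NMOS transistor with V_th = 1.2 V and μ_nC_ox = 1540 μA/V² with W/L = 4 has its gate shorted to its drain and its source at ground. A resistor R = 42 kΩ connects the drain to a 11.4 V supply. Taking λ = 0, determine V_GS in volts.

With gate tied to drain, V_GS = V_DS ≥ V_GS − V_th, so the device is in saturation.
k_n = μ_nC_ox · (W/L) = 6.16 mA/V².
KCL at the drain: ½ k_n (V_GS − V_th)² = (V_DD − V_GS)/R.
Let x = V_GS − 1.2. Then 129 x² + x − 10.2 = 0, giving x = 0.277 V (positive root), so V_GS = 1.48 V.
I_D = (V_DD − V_GS)/R = (11.4 − 1.48) / 42 = 0.236 mA.

V_GS = 1.48 V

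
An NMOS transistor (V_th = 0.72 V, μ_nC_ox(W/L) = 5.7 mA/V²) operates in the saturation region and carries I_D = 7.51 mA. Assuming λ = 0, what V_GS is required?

V_GS = 2.34 V

In saturation I_D = ½ k_n (V_GS − V_th)², so V_GS − V_th = √(2 I_D / k_n) = √(2 × 7.51 / 5.7) = 1.62 V.
V_GS = 0.72 + 1.62 = 2.34 V.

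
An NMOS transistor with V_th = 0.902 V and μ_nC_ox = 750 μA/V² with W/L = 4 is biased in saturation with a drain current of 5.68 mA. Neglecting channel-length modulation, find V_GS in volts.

V_GS = 2.85 V

k_n = μ_nC_ox · (W/L) = 3 mA/V².
In saturation I_D = ½ k_n (V_GS − V_th)², so V_GS − V_th = √(2 I_D / k_n) = √(2 × 5.68 / 3) = 1.95 V.
V_GS = 0.902 + 1.95 = 2.85 V.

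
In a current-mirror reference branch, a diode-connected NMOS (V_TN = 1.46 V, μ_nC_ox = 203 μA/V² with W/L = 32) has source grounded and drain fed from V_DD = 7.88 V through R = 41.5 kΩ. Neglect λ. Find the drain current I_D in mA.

With gate tied to drain, V_GS = V_DS ≥ V_GS − V_TN, so the device is in saturation.
k_n = μ_nC_ox · (W/L) = 6.496 mA/V².
KCL at the drain: ½ k_n (V_GS − V_TN)² = (V_DD − V_GS)/R.
Let x = V_GS − 1.46. Then 135 x² + x − 6.42 = 0, giving x = 0.215 V (positive root), so V_GS = 1.67 V.
I_D = (V_DD − V_GS)/R = (7.88 − 1.67) / 41.5 = 0.15 mA.

I_D = 0.150 mA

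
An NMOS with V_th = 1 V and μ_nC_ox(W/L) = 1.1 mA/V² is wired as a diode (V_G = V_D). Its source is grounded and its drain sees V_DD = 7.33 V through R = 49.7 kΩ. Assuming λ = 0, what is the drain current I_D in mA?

I_D = 0.118 mA

With gate tied to drain, V_GS = V_DS ≥ V_GS − V_th, so the device is in saturation.
KCL at the drain: ½ k_n (V_GS − V_th)² = (V_DD − V_GS)/R.
Let x = V_GS − 1. Then 27.3 x² + x − 6.33 = 0, giving x = 0.463 V (positive root), so V_GS = 1.46 V.
I_D = (V_DD − V_GS)/R = (7.33 − 1.46) / 49.7 = 0.118 mA.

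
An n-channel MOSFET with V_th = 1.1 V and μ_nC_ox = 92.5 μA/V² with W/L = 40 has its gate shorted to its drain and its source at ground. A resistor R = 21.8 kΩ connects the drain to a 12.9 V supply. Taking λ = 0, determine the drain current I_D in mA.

I_D = 0.517 mA

With gate tied to drain, V_GS = V_DS ≥ V_GS − V_th, so the device is in saturation.
k_n = μ_nC_ox · (W/L) = 3.7 mA/V².
KCL at the drain: ½ k_n (V_GS − V_th)² = (V_DD − V_GS)/R.
Let x = V_GS − 1.1. Then 40.3 x² + x − 11.8 = 0, giving x = 0.529 V (positive root), so V_GS = 1.63 V.
I_D = (V_DD − V_GS)/R = (12.9 − 1.63) / 21.8 = 0.517 mA.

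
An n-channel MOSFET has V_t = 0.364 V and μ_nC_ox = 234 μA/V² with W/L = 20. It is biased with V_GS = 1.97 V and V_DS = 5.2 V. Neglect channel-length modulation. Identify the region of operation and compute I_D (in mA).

k_n = μ_nC_ox · (W/L) = 4.68 mA/V².
V_ov = V_GS − V_t = 1.97 − 0.364 = 1.61 V.
Since V_DS = 5.2 V ≥ V_ov = 1.61 V, the device is in saturation.
I_D = ½ k_n V_ov² = 0.5 × 4.68 × 1.61² = 6.04 mA.

Saturation; I_D = 6.04 mA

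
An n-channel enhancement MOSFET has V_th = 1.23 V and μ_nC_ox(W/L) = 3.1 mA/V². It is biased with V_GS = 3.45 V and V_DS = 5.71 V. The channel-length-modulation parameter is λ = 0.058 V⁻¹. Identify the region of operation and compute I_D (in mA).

Saturation; I_D = 10.2 mA

V_ov = V_GS − V_th = 3.45 − 1.23 = 2.22 V.
Since V_DS = 5.71 V ≥ V_ov = 2.22 V, the device is in saturation.
I_D = ½ k_n V_ov² (1 + λ V_DS) = 0.5 × 3.1 × 2.22² × (1 + 0.058 × 5.71) = 10.2 mA.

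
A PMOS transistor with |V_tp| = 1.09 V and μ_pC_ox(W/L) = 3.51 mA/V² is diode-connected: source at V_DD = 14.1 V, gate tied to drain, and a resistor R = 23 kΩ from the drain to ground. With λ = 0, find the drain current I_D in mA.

With gate tied to drain, V_SG = V_SD ≥ V_SG − |V_tp|, so the device is in saturation.
KCL at the drain: ½ k_p (V_SG − |V_tp|)² = (V_DD − V_SG)/R.
Let x = V_SG − 1.09. Then 40.4 x² + x − 13.01 = 0, giving x = 0.555 V (positive root), so V_SG = 1.65 V.
I_D = (V_DD − V_SG)/R = (14.1 − 1.65) / 23 = 0.542 mA.

I_D = 0.542 mA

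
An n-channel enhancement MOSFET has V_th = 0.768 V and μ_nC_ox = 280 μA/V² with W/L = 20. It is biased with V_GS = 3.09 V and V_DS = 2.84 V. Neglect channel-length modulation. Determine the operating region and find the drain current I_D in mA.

k_n = μ_nC_ox · (W/L) = 5.6 mA/V².
V_ov = V_GS − V_th = 3.09 − 0.768 = 2.32 V.
Since V_DS = 2.84 V ≥ V_ov = 2.32 V, the device is in saturation.
I_D = ½ k_n V_ov² = 0.5 × 5.6 × 2.32² = 15.1 mA.

Saturation; I_D = 15.1 mA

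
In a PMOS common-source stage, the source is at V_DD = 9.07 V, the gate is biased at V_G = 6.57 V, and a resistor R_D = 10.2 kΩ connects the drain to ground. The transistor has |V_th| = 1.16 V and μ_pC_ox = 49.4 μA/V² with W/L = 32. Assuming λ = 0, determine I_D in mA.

V_SG = V_DD − V_G = 9.07 − 6.57 = 2.5 V, so V_ov = 2.5 − 1.16 = 1.34 V.
k_p = μ_pC_ox · (W/L) = 1.581 mA/V².
Assume saturation: I_D = ½ k_p V_ov² = 0.5 × 1.581 × 1.34² = 1.42 mA, giving V_SD = V_DD − I_D R_D = 9.07 − 1.42 × 10.2 = -5.41 V.
But -5.41 V < V_ov = 1.34 V, so the device is actually in triode.
In triode I_D = k_p[V_ov V_SD − ½ V_SD²] and I_D = (V_DD − V_SD)/R_D. Equating: 8.06 V_SD² − 22.61 V_SD + 9.07 = 0, giving V_SD = 0.485 V (the root below V_ov).
I_D = (9.07 − 0.485) / 10.2 = 0.842 mA.

I_D = 0.842 mA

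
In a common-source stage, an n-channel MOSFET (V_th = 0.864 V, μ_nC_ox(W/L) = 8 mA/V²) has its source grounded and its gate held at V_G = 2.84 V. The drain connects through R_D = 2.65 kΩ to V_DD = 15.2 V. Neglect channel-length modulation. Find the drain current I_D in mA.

I_D = 5.59 mA

V_GS = V_G = 2.84 V, so V_ov = 2.84 − 0.864 = 1.98 V.
Assume saturation: I_D = ½ k_n V_ov² = 0.5 × 8 × 1.98² = 15.6 mA, giving V_DS = V_DD − I_D R_D = 15.2 − 15.6 × 2.65 = -26.2 V.
But -26.2 V < V_ov = 1.98 V, so the device is actually in triode.
In triode I_D = k_n[V_ov V_DS − ½ V_DS²] and I_D = (V_DD − V_DS)/R_D. Equating: 10.6 V_DS² − 42.89 V_DS + 15.2 = 0, giving V_DS = 0.392 V (the root below V_ov).
I_D = (15.2 − 0.392) / 2.65 = 5.59 mA.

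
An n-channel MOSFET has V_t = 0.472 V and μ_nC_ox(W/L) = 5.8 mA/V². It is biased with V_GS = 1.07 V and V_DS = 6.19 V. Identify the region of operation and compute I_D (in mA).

Saturation; I_D = 1.04 mA

V_ov = V_GS − V_t = 1.07 − 0.472 = 0.598 V.
Since V_DS = 6.19 V ≥ V_ov = 0.598 V, the device is in saturation.
I_D = ½ k_n V_ov² = 0.5 × 5.8 × 0.598² = 1.04 mA.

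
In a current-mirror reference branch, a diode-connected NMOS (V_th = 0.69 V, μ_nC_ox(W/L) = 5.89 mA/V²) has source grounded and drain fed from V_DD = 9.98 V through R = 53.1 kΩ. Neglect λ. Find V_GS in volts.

With gate tied to drain, V_GS = V_DS ≥ V_GS − V_th, so the device is in saturation.
KCL at the drain: ½ k_n (V_GS − V_th)² = (V_DD − V_GS)/R.
Let x = V_GS − 0.69. Then 156 x² + x − 9.29 = 0, giving x = 0.241 V (positive root), so V_GS = 0.931 V.
I_D = (V_DD − V_GS)/R = (9.98 − 0.931) / 53.1 = 0.17 mA.

V_GS = 0.931 V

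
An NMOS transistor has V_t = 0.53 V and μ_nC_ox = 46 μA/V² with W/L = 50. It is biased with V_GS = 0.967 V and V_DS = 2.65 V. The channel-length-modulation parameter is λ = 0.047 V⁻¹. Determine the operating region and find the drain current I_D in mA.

k_n = μ_nC_ox · (W/L) = 2.3 mA/V².
V_ov = V_GS − V_t = 0.967 − 0.53 = 0.437 V.
Since V_DS = 2.65 V ≥ V_ov = 0.437 V, the device is in saturation.
I_D = ½ k_n V_ov² (1 + λ V_DS) = 0.5 × 2.3 × 0.437² × (1 + 0.047 × 2.65) = 0.247 mA.

Saturation; I_D = 0.247 mA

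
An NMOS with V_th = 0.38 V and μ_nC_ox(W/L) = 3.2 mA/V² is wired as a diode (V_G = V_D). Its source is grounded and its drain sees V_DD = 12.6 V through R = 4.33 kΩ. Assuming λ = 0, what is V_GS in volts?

With gate tied to drain, V_GS = V_DS ≥ V_GS − V_th, so the device is in saturation.
KCL at the drain: ½ k_n (V_GS − V_th)² = (V_DD − V_GS)/R.
Let x = V_GS − 0.38. Then 6.93 x² + x − 12.22 = 0, giving x = 1.26 V (positive root), so V_GS = 1.64 V.
I_D = (V_DD − V_GS)/R = (12.6 − 1.64) / 4.33 = 2.53 mA.

V_GS = 1.64 V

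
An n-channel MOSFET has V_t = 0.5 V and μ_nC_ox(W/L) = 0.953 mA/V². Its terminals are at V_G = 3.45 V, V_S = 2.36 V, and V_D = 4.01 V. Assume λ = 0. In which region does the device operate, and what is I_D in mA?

V_GS = V_G − V_S = 3.45 − 2.36 = 1.09 V; V_DS = V_D − V_S = 4.01 − 2.36 = 1.65 V.
V_ov = V_GS − V_t = 1.09 − 0.5 = 0.59 V.
Since V_DS = 1.65 V ≥ V_ov = 0.59 V, the device is in saturation.
I_D = ½ k_n V_ov² = 0.5 × 0.953 × 0.59² = 0.166 mA.

Saturation; I_D = 0.166 mA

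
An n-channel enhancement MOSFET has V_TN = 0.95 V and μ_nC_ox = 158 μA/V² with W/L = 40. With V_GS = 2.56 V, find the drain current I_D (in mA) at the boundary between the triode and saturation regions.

I_D = 8.19 mA

At the boundary V_DS = V_ov = V_GS − V_TN = 2.56 − 0.95 = 1.61 V.
k_n = μ_nC_ox · (W/L) = 6.32 mA/V².
I_D = ½ k_n V_ov² = 0.5 × 6.32 × 1.61² = 8.19 mA.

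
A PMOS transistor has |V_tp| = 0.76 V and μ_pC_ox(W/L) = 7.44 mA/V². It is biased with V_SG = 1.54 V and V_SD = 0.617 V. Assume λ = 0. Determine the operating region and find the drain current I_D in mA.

Triode; I_D = 2.16 mA

V_ov = V_SG − |V_tp| = 1.54 − 0.76 = 0.78 V.
Since V_SD = 0.617 V < V_ov = 0.78 V, the device is in the triode region.
I_D = k_p [V_ov · V_SD − ½ V_SD²] = 7.44 × [0.78 × 0.617 − 0.5 × 0.617²] = 2.16 mA.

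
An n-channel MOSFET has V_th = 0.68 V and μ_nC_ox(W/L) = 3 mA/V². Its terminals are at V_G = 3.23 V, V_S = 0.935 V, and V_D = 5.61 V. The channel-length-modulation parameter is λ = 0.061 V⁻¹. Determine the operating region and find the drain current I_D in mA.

V_GS = V_G − V_S = 3.23 − 0.935 = 2.29 V; V_DS = V_D − V_S = 5.61 − 0.935 = 4.68 V.
V_ov = V_GS − V_th = 2.29 − 0.68 = 1.61 V.
Since V_DS = 4.68 V ≥ V_ov = 1.61 V, the device is in saturation.
I_D = ½ k_n V_ov² (1 + λ V_DS) = 0.5 × 3 × 1.61² × (1 + 0.061 × 4.68) = 5.03 mA.

Saturation; I_D = 5.03 mA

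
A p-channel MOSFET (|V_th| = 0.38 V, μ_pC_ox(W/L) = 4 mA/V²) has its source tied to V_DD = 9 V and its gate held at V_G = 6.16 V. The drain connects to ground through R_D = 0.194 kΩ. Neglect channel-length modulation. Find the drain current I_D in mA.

I_D = 12.1 mA

V_SG = V_DD − V_G = 9 − 6.16 = 2.84 V, so V_ov = 2.84 − 0.38 = 2.46 V.
Assume saturation: I_D = ½ k_p V_ov² = 0.5 × 4 × 2.46² = 12.1 mA, giving V_SD = V_DD − I_D R_D = 9 − 12.1 × 0.194 = 6.65 V.
V_SD = 6.65 V ≥ V_ov = 2.46 V, confirming saturation.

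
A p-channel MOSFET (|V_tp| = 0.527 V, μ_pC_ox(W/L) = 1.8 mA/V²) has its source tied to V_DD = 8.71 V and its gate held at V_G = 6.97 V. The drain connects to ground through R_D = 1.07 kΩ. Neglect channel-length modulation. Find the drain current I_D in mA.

I_D = 1.32 mA

V_SG = V_DD − V_G = 8.71 − 6.97 = 1.74 V, so V_ov = 1.74 − 0.527 = 1.21 V.
Assume saturation: I_D = ½ k_p V_ov² = 0.5 × 1.8 × 1.21² = 1.32 mA, giving V_SD = V_DD − I_D R_D = 8.71 − 1.32 × 1.07 = 7.29 V.
V_SD = 7.29 V ≥ V_ov = 1.21 V, confirming saturation.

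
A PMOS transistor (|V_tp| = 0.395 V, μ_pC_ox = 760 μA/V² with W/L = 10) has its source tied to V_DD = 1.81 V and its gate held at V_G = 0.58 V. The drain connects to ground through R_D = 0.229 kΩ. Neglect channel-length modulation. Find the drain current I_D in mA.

V_SG = V_DD − V_G = 1.81 − 0.58 = 1.23 V, so V_ov = 1.23 − 0.395 = 0.835 V.
k_p = μ_pC_ox · (W/L) = 7.6 mA/V².
Assume saturation: I_D = ½ k_p V_ov² = 0.5 × 7.6 × 0.835² = 2.65 mA, giving V_SD = V_DD − I_D R_D = 1.81 − 2.65 × 0.229 = 1.2 V.
V_SD = 1.2 V ≥ V_ov = 0.835 V, confirming saturation.

I_D = 2.65 mA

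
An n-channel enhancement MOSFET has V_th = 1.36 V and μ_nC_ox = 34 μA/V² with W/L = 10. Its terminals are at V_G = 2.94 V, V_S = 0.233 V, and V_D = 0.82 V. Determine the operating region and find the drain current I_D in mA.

Triode; I_D = 0.210 mA

V_GS = V_G − V_S = 2.94 − 0.233 = 2.71 V; V_DS = V_D − V_S = 0.82 − 0.233 = 0.587 V.
k_n = μ_nC_ox · (W/L) = 0.34 mA/V².
V_ov = V_GS − V_th = 2.71 − 1.36 = 1.35 V.
Since V_DS = 0.587 V < V_ov = 1.35 V, the device is in the triode region.
I_D = k_n [V_ov · V_DS − ½ V_DS²] = 0.34 × [1.35 × 0.587 − 0.5 × 0.587²] = 0.21 mA.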